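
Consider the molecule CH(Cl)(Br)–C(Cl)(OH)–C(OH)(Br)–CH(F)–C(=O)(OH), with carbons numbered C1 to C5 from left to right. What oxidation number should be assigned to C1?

C1 has one bond to C (0), one bond to Cl (+1), one bond to H (-1), one bond to Br (+1).
Oxidation state = 0 + 1 − 1 + 1 = +1.

+1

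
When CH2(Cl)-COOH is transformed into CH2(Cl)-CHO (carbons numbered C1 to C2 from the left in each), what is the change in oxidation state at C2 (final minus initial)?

Before: C2 has 1 bond to C, 3 bonds to O → oxidation state +3.
After: C2 has 1 bond to C, 1 bond to H, 2 bonds to O → oxidation state +1.
Δ = +1 − (+3) = -2, so this is a reduction at C2.

-2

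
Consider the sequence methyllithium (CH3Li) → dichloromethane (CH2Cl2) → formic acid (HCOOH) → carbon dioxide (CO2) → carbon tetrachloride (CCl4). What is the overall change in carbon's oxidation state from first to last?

+8

Carbon oxidation states along the series — methyllithium: -4, dichloromethane: 0, formic acid: +2, carbon dioxide: +4, carbon tetrachloride: +4.
Net change = +4 − (-4) = +8.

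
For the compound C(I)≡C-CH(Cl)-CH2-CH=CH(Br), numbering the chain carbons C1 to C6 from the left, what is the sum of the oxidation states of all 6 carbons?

Bonds to more-electronegative neighbours contribute +1 each, bonds to H or metals contribute −1 each, and C–C bonds contribute 0. Tallying each carbon:
C1: 3C, 1I → 0 + 1 = +1
C2: 4C → 0 = 0
C3: 2C, 1H, 1Cl → 0 − 1 + 1 = 0
C4: 2C, 2H → 0 − 2 = -2
C5: 3C, 1H → 0 − 1 = -1
C6: 2C, 1H, 1Br → 0 − 1 + 1 = 0
Sum = +1 + 0 + 0 − 2 − 1 + 0 = -2.

-2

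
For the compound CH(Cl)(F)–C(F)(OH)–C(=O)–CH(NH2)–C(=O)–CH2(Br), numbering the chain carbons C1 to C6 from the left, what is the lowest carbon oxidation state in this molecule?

Tallying each carbon's bonds:
C1: 1C, 1H, 1F, 1Cl → 0 − 1 + 1 + 1 = +1
C2: 2C, 1O, 1F → 0 + 1 + 1 = +2
C3: 2C, 2O → 0 + 2 = +2
C4: 2C, 1H, 1N → 0 − 1 + 1 = 0
C5: 2C, 2O → 0 + 2 = +2
C6: 1C, 2H, 1Br → 0 − 2 + 1 = -1
The lowest value is -1.

-1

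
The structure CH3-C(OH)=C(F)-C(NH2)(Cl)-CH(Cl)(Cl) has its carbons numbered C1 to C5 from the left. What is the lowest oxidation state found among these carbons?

-3

Assign +1 per bond to O/N/halogen, −1 per bond to H or an electropositive element, and 0 per bond to carbon. Tallying each carbon:
C1: 1C, 3H → 0 − 3 = -3
C2: 3C, 1O → 0 + 1 = +1
C3: 3C, 1F → 0 + 1 = +1
C4: 2C, 1N, 1Cl → 0 + 1 + 1 = +2
C5: 1C, 1H, 2Cl → 0 − 1 + 2 = +1
The lowest value is -3.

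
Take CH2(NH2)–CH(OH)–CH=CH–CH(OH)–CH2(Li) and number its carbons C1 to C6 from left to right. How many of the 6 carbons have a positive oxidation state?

Tallying each carbon's bonds:
C1: 1C, 2H, 1N → 0 − 2 + 1 = -1
C2: 2C, 1H, 1O → 0 − 1 + 1 = 0
C3: 3C, 1H → 0 − 1 = -1
C4: 3C, 1H → 0 − 1 = -1
C5: 2C, 1H, 1O → 0 − 1 + 1 = 0
C6: 1C, 2H, 1Li → 0 − 2 − 1 = -3
0 carbons meet the condition.

0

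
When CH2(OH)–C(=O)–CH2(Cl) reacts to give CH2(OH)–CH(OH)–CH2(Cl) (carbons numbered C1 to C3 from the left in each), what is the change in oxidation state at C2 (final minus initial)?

-2

Before: C2 has 2 bonds to C, 2 bonds to O → oxidation state +2.
After: C2 has 2 bonds to C, 1 bond to H, 1 bond to O → oxidation state 0.
Δ = 0 − (+2) = -2, so this is a reduction at C2.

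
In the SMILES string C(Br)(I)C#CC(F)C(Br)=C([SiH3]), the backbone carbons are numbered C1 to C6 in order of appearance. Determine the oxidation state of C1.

C1 has one bond to C (0), one bond to Br (+1), one bond to I (+1), one bond to H (-1).
Oxidation state = 0 + 1 + 1 − 1 = +1.

+1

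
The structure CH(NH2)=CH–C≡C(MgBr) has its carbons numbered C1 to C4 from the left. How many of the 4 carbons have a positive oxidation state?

Tallying each carbon's bonds:
C1: 2C, 1H, 1N → 0 − 1 + 1 = 0
C2: 3C, 1H → 0 − 1 = -1
C3: 4C → 0 = 0
C4: 3C, 1Mg → 0 − 1 = -1
0 carbons meet the condition.

0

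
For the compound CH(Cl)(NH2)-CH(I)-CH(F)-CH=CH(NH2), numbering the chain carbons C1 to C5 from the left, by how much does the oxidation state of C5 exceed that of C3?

C5: 2C, 1H, 1N → 0 − 1 + 1 = 0
C3: 2C, 1H, 1F → 0 − 1 + 1 = 0
Difference: 0 − (0) = 0.

0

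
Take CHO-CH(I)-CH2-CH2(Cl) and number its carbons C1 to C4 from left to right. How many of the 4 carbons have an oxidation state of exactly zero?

Tallying each carbon's bonds:
C1: 1C, 1H, 2O → 0 − 1 + 2 = +1
C2: 2C, 1H, 1I → 0 − 1 + 1 = 0
C3: 2C, 2H → 0 − 2 = -2
C4: 1C, 2H, 1Cl → 0 − 2 + 1 = -1
1 carbon (C2) meets the condition.

1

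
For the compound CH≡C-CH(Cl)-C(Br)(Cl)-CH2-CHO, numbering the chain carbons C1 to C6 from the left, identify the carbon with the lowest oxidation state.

C5

Each bond to a more electronegative atom (O, N, halogen) counts +1, each bond to a less electronegative atom (H, metal, B, Si) counts −1, and each C–C bond counts 0. Tallying each carbon:
C1: 3C, 1H → 0 − 1 = -1
C2: 4C → 0 = 0
C3: 2C, 1H, 1Cl → 0 − 1 + 1 = 0
C4: 2C, 1Cl, 1Br → 0 + 1 + 1 = +2
C5: 2C, 2H → 0 − 2 = -2
C6: 1C, 1H, 2O → 0 − 1 + 2 = +1
The most reduced carbon is C5 at -2.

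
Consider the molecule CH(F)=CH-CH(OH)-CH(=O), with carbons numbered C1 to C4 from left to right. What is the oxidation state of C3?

C3 has one bond to C (0), one bond to C (0), one bond to O (+1), one bond to H (-1).
Oxidation state = 0 + 0 + 1 − 1 = 0.

0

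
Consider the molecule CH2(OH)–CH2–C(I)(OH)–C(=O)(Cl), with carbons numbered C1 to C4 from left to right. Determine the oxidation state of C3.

Count +1 for every bond to an atom more electronegative than carbon and −1 for every bond to one less electronegative; C–C bonds are 0.
C3 has one bond to C (0), one bond to C (0), one bond to I (+1), one bond to O (+1).
Oxidation state = 0 + 0 + 1 + 1 = +2.

+2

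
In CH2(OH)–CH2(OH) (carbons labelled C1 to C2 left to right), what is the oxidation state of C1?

Bonds to more-electronegative neighbours contribute +1 each, bonds to H or metals contribute −1 each, and C–C bonds contribute 0.
C1 has one bond to C (0), one bond to H (-1), one bond to H (-1), one bond to O (+1).
Oxidation state = 0 − 1 − 1 + 1 = -1.

-1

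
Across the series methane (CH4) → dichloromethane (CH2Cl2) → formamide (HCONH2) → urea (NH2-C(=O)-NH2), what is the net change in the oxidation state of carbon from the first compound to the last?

Carbon oxidation states along the series — methane: -4, dichloromethane: 0, formamide: +2, urea: +4.
Net change = +4 − (-4) = +8.

+8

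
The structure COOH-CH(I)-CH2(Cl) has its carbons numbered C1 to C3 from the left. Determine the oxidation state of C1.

C1 has one bond to C (0), one bond to O (+1), a double bond to O (2×+1 = +2).
Oxidation state = 0 + 1 + 2 = +3.

+3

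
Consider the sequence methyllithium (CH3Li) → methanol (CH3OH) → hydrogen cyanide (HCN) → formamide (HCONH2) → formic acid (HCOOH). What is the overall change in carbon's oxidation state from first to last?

+6

Carbon oxidation states along the series — methyllithium: -4, methanol: -2, hydrogen cyanide: +2, formamide: +2, formic acid: +2.
Net change = +2 − (-4) = +6.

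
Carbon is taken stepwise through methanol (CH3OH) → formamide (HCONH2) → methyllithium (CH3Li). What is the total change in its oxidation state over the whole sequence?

-2

Carbon oxidation states along the series — methanol: -2, formamide: +2, methyllithium: -4.
Net change = -4 − (-2) = -2.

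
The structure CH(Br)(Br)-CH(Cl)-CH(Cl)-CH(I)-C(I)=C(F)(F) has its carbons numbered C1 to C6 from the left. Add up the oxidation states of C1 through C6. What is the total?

+4

Tallying each carbon's bonds:
C1: 1C, 1H, 2Br → 0 − 1 + 2 = +1
C2: 2C, 1H, 1Cl → 0 − 1 + 1 = 0
C3: 2C, 1H, 1Cl → 0 − 1 + 1 = 0
C4: 2C, 1H, 1I → 0 − 1 + 1 = 0
C5: 3C, 1I → 0 + 1 = +1
C6: 2C, 2F → 0 + 2 = +2
Sum = +1 + 0 + 0 + 0 + 1 + 2 = +4.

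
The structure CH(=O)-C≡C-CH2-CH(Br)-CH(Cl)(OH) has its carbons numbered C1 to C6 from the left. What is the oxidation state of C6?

+1

Assign +1 per bond to O/N/halogen, −1 per bond to H or an electropositive element, and 0 per bond to carbon.
C6 has one bond to C (0), one bond to H (-1), one bond to Cl (+1), one bond to O (+1).
Oxidation state = 0 − 1 + 1 + 1 = +1.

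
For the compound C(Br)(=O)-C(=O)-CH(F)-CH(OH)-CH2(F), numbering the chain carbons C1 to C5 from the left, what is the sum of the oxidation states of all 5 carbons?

Bonds to more-electronegative neighbours contribute +1 each, bonds to H or metals contribute −1 each, and C–C bonds contribute 0. Tallying each carbon:
C1: 1C, 2O, 1Br → 0 + 2 + 1 = +3
C2: 2C, 2O → 0 + 2 = +2
C3: 2C, 1H, 1F → 0 − 1 + 1 = 0
C4: 2C, 1H, 1O → 0 − 1 + 1 = 0
C5: 1C, 2H, 1F → 0 − 2 + 1 = -1
Sum = +3 + 2 + 0 + 0 − 1 = +4.

+4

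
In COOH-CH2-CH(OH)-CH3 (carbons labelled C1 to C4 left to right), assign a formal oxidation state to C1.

+3

C1 has one bond to C (0), one bond to O (+1), a double bond to O (2×+1 = +2).
Oxidation state = 0 + 1 + 2 = +3.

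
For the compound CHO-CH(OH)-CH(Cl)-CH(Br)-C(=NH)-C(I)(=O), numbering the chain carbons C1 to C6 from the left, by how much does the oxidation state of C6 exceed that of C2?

+3

C6: 1C, 2O, 1I → 0 + 2 + 1 = +3
C2: 2C, 1H, 1O → 0 − 1 + 1 = 0
Difference: +3 − (0) = +3.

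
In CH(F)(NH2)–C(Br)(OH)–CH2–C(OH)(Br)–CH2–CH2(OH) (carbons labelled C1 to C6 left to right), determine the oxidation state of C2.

Bonds to more-electronegative neighbours contribute +1 each, bonds to H or metals contribute −1 each, and C–C bonds contribute 0.
C2 has one bond to C (0), one bond to C (0), one bond to Br (+1), one bond to O (+1).
Oxidation state = 0 + 0 + 1 + 1 = +2.

+2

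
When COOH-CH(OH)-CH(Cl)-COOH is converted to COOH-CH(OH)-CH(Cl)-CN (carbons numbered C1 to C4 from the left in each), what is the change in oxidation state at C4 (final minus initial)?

0

Before: C4 has 1 bond to C, 3 bonds to O → oxidation state +3.
After: C4 has 1 bond to C, 3 bonds to N → oxidation state +3.
Δ = +3 − (+3) = 0, so no net redox change at C4.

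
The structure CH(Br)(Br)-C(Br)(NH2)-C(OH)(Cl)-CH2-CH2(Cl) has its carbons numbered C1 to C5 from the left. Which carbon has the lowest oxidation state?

Assign +1 per bond to O/N/halogen, −1 per bond to H or an electropositive element, and 0 per bond to carbon. Tallying each carbon:
C1: 1C, 1H, 2Br → 0 − 1 + 2 = +1
C2: 2C, 1N, 1Br → 0 + 1 + 1 = +2
C3: 2C, 1O, 1Cl → 0 + 1 + 1 = +2
C4: 2C, 2H → 0 − 2 = -2
C5: 1C, 2H, 1Cl → 0 − 2 + 1 = -1
The most reduced carbon is C4 at -2.

C4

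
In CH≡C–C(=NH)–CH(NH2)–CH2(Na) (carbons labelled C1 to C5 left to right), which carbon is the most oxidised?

C3

Tallying each carbon's bonds:
C1: 3C, 1H → 0 − 1 = -1
C2: 4C → 0 = 0
C3: 2C, 2N → 0 + 2 = +2
C4: 2C, 1H, 1N → 0 − 1 + 1 = 0
C5: 1C, 2H, 1Na → 0 − 2 − 1 = -3
The most oxidised carbon is C3 at +2.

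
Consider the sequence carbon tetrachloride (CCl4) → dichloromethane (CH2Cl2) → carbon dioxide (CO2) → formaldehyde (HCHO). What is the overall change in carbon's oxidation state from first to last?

Carbon oxidation states along the series — carbon tetrachloride: +4, dichloromethane: 0, carbon dioxide: +4, formaldehyde: 0.
Net change = 0 − (+4) = -4.

-4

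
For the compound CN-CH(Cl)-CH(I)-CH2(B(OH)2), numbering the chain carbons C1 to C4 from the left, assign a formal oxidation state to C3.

0

Assign +1 per bond to O/N/halogen, −1 per bond to H or an electropositive element, and 0 per bond to carbon.
C3 has one bond to C (0), one bond to C (0), one bond to H (-1), one bond to I (+1).
Oxidation state = 0 + 0 − 1 + 1 = 0.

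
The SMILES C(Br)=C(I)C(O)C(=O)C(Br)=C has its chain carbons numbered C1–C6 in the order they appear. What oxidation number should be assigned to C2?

C2 has a double bond to C (2×0 = 0), one bond to C (0), one bond to I (+1).
Oxidation state = 0 + 0 + 1 = +1.

+1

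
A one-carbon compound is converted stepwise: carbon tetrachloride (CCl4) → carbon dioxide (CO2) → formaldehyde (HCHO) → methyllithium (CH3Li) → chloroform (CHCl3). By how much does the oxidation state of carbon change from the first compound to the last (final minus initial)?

Carbon oxidation states along the series — carbon tetrachloride: +4, carbon dioxide: +4, formaldehyde: 0, methyllithium: -4, chloroform: +2.
Net change = +2 − (+4) = -2.

-2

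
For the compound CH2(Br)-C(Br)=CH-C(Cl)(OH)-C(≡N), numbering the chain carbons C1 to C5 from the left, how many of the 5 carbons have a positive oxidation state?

Bonds to more-electronegative neighbours contribute +1 each, bonds to H or metals contribute −1 each, and C–C bonds contribute 0. Tallying each carbon:
C1: 1C, 2H, 1Br → 0 − 2 + 1 = -1
C2: 3C, 1Br → 0 + 1 = +1
C3: 3C, 1H → 0 − 1 = -1
C4: 2C, 1O, 1Cl → 0 + 1 + 1 = +2
C5: 1C, 3N → 0 + 3 = +3
3 carbons (C2, C4, C5) meet the condition.

3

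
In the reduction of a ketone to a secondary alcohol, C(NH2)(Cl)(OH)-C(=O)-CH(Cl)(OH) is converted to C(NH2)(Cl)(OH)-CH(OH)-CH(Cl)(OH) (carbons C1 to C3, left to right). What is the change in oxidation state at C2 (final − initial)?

Before: C2 has 2 bonds to C, 2 bonds to O → oxidation state +2.
After: C2 has 2 bonds to C, 1 bond to H, 1 bond to O → oxidation state 0.
Δ = 0 − (+2) = -2, so this is a reduction at C2.

-2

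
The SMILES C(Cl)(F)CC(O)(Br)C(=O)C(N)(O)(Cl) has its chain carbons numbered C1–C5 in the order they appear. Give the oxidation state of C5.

+3

Bonds to more-electronegative neighbours contribute +1 each, bonds to H or metals contribute −1 each, and C–C bonds contribute 0.
C5 has one bond to C (0), one bond to N (+1), one bond to O (+1), one bond to Cl (+1).
Oxidation state = 0 + 1 + 1 + 1 = +3.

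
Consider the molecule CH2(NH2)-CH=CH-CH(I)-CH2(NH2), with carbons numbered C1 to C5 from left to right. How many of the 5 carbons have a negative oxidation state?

Tallying each carbon's bonds:
C1: 1C, 2H, 1N → 0 − 2 + 1 = -1
C2: 3C, 1H → 0 − 1 = -1
C3: 3C, 1H → 0 − 1 = -1
C4: 2C, 1H, 1I → 0 − 1 + 1 = 0
C5: 1C, 2H, 1N → 0 − 2 + 1 = -1
4 carbons (C1, C2, C3, C5) meet the condition.

4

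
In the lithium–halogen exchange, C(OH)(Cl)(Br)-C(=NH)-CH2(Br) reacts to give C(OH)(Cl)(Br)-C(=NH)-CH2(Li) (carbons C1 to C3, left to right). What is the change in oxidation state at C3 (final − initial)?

-2

Before: C3 has 1 bond to C, 2 bonds to H, 1 bond to Br → oxidation state -1.
After: C3 has 1 bond to C, 2 bonds to H, 1 bond to Li → oxidation state -3.
Δ = -3 − (-1) = -2, so this is a reduction at C3.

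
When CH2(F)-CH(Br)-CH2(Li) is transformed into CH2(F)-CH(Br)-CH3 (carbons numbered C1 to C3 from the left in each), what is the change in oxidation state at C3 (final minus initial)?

Before: C3 has 1 bond to C, 2 bonds to H, 1 bond to Li → oxidation state -3.
After: C3 has 1 bond to C, 3 bonds to H → oxidation state -3.
Δ = -3 − (-3) = 0, so no net redox change at C3.

0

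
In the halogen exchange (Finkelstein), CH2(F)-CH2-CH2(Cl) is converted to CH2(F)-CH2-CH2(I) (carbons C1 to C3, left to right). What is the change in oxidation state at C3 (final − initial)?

Before: C3 has 1 bond to C, 2 bonds to H, 1 bond to Cl → oxidation state -1.
After: C3 has 1 bond to C, 2 bonds to H, 1 bond to I → oxidation state -1.
Δ = -1 − (-1) = 0, so no net redox change at C3.

0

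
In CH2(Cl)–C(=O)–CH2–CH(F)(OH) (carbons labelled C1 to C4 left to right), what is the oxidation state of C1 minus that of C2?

-3

C1: 1C, 2H, 1Cl → 0 − 2 + 1 = -1
C2: 2C, 2O → 0 + 2 = +2
Difference: -1 − (+2) = -3.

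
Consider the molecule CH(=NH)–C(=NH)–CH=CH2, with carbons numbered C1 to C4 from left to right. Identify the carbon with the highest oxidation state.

C2

Each bond to a more electronegative atom (O, N, halogen) counts +1, each bond to a less electronegative atom (H, metal, B, Si) counts −1, and each C–C bond counts 0. Tallying each carbon:
C1: 1C, 1H, 2N → 0 − 1 + 2 = +1
C2: 2C, 2N → 0 + 2 = +2
C3: 3C, 1H → 0 − 1 = -1
C4: 2C, 2H → 0 − 2 = -2
The most oxidised carbon is C2 at +2.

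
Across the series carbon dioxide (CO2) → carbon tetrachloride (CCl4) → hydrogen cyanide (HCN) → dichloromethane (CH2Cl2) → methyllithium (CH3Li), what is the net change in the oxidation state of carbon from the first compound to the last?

Carbon oxidation states along the series — carbon dioxide: +4, carbon tetrachloride: +4, hydrogen cyanide: +2, dichloromethane: 0, methyllithium: -4.
Net change = -4 − (+4) = -8.

-8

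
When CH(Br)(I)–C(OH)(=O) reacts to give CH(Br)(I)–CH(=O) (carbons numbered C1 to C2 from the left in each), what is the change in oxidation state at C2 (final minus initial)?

Before: C2 has 1 bond to C, 3 bonds to O → oxidation state +3.
After: C2 has 1 bond to C, 1 bond to H, 2 bonds to O → oxidation state +1.
Δ = +1 − (+3) = -2, so this is a reduction at C2.

-2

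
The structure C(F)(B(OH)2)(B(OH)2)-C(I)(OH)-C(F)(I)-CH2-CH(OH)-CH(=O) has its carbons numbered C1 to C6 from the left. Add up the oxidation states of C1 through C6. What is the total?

+2

Each bond to a more electronegative atom (O, N, halogen) counts +1, each bond to a less electronegative atom (H, metal, B, Si) counts −1, and each C–C bond counts 0. Tallying each carbon:
C1: 1C, 1F, 2B → 0 + 1 − 2 = -1
C2: 2C, 1O, 1I → 0 + 1 + 1 = +2
C3: 2C, 1F, 1I → 0 + 1 + 1 = +2
C4: 2C, 2H → 0 − 2 = -2
C5: 2C, 1H, 1O → 0 − 1 + 1 = 0
C6: 1C, 1H, 2O → 0 − 1 + 2 = +1
Sum = -1 + 2 + 2 − 2 + 0 + 1 = +2.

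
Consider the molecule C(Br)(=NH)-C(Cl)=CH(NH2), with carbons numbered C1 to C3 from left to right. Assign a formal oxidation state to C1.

Count +1 for every bond to an atom more electronegative than carbon and −1 for every bond to one less electronegative; C–C bonds are 0.
C1 has one bond to C (0), one bond to Br (+1), a double bond to N (2×+1 = +2).
Oxidation state = 0 + 1 + 2 = +3.

+3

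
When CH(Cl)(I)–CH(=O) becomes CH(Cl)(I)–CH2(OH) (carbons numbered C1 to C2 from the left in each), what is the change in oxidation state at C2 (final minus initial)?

-2

Before: C2 has 1 bond to C, 1 bond to H, 2 bonds to O → oxidation state +1.
After: C2 has 1 bond to C, 2 bonds to H, 1 bond to O → oxidation state -1.
Δ = -1 − (+1) = -2, so this is a reduction at C2.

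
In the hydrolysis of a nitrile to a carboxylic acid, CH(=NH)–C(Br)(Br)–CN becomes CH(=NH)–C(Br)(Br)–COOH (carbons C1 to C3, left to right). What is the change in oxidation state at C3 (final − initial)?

0

Before: C3 has 1 bond to C, 3 bonds to N → oxidation state +3.
After: C3 has 1 bond to C, 3 bonds to O → oxidation state +3.
Δ = +3 − (+3) = 0, so no net redox change at C3.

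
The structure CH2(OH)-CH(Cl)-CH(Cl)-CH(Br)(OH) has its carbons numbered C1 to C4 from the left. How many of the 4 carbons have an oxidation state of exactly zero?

Tallying each carbon's bonds:
C1: 1C, 2H, 1O → 0 − 2 + 1 = -1
C2: 2C, 1H, 1Cl → 0 − 1 + 1 = 0
C3: 2C, 1H, 1Cl → 0 − 1 + 1 = 0
C4: 1C, 1H, 1O, 1Br → 0 − 1 + 1 + 1 = +1
2 carbons (C2, C3) meet the condition.

2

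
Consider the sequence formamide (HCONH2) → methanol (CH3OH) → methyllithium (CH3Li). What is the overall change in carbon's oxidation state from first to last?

Carbon oxidation states along the series — formamide: +2, methanol: -2, methyllithium: -4.
Net change = -4 − (+2) = -6.

-6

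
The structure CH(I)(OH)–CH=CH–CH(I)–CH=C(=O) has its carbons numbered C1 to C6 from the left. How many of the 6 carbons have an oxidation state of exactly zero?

1

Tallying each carbon's bonds:
C1: 1C, 1H, 1O, 1I → 0 − 1 + 1 + 1 = +1
C2: 3C, 1H → 0 − 1 = -1
C3: 3C, 1H → 0 − 1 = -1
C4: 2C, 1H, 1I → 0 − 1 + 1 = 0
C5: 3C, 1H → 0 − 1 = -1
C6: 2C, 2O → 0 + 2 = +2
1 carbon (C4) meets the condition.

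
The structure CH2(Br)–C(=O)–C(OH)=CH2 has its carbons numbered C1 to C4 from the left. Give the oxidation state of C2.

+2

Assign +1 per bond to O/N/halogen, −1 per bond to H or an electropositive element, and 0 per bond to carbon.
C2 has one bond to C (0), one bond to C (0), a double bond to O (2×+1 = +2).
Oxidation state = 0 + 0 + 2 = +2.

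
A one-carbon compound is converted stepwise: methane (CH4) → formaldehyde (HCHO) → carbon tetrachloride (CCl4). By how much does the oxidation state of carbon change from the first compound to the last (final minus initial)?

+8

Carbon oxidation states along the series — methane: -4, formaldehyde: 0, carbon tetrachloride: +4.
Net change = +4 − (-4) = +8.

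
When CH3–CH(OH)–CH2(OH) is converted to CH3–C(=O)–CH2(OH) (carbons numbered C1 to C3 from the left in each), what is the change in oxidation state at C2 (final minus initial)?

Before: C2 has 2 bonds to C, 1 bond to H, 1 bond to O → oxidation state 0.
After: C2 has 2 bonds to C, 2 bonds to O → oxidation state +2.
Δ = +2 − (0) = +2, so this is an oxidation at C2.

+2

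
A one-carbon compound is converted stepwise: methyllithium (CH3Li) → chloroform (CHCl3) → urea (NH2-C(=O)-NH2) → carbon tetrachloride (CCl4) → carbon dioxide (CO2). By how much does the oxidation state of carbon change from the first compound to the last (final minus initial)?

Carbon oxidation states along the series — methyllithium: -4, chloroform: +2, urea: +4, carbon tetrachloride: +4, carbon dioxide: +4.
Net change = +4 − (-4) = +8.

+8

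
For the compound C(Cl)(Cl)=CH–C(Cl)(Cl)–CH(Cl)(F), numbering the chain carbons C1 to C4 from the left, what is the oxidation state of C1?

Each bond to a more electronegative atom (O, N, halogen) counts +1, each bond to a less electronegative atom (H, metal, B, Si) counts −1, and each C–C bond counts 0.
C1 has a double bond to C (2×0 = 0), one bond to Cl (+1), one bond to Cl (+1).
Oxidation state = 0 + 1 + 1 = +2.

+2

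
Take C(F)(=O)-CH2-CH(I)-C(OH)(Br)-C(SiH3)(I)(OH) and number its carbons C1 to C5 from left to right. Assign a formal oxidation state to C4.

+2

C4 has one bond to C (0), one bond to C (0), one bond to O (+1), one bond to Br (+1).
Oxidation state = 0 + 0 + 1 + 1 = +2.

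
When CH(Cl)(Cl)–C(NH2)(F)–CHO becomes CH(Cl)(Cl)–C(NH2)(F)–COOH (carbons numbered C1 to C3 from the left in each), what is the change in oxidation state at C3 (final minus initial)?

Before: C3 has 1 bond to C, 1 bond to H, 2 bonds to O → oxidation state +1.
After: C3 has 1 bond to C, 3 bonds to O → oxidation state +3.
Δ = +3 − (+1) = +2, so this is an oxidation at C3.

+2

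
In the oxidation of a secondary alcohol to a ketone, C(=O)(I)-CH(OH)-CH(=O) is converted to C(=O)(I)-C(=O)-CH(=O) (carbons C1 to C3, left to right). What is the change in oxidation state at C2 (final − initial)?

+2

Before: C2 has 2 bonds to C, 1 bond to H, 1 bond to O → oxidation state 0.
After: C2 has 2 bonds to C, 2 bonds to O → oxidation state +2.
Δ = +2 − (0) = +2, so this is an oxidation at C2.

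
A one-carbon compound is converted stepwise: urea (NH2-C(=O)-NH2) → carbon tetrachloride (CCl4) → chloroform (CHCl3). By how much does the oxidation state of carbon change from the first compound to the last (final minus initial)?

-2

Carbon oxidation states along the series — urea: +4, carbon tetrachloride: +4, chloroform: +2.
Net change = +2 − (+4) = -2.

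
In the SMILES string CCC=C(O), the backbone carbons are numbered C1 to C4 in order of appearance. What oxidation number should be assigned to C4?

0

Count +1 for every bond to an atom more electronegative than carbon and −1 for every bond to one less electronegative; C–C bonds are 0.
C4 has a double bond to C (2×0 = 0), one bond to H (-1), one bond to O (+1).
Oxidation state = 0 − 1 + 1 = 0.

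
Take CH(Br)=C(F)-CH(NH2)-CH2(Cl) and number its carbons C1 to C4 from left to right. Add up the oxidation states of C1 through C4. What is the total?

0

Bonds to more-electronegative neighbours contribute +1 each, bonds to H or metals contribute −1 each, and C–C bonds contribute 0. Tallying each carbon:
C1: 2C, 1H, 1Br → 0 − 1 + 1 = 0
C2: 3C, 1F → 0 + 1 = +1
C3: 2C, 1H, 1N → 0 − 1 + 1 = 0
C4: 1C, 2H, 1Cl → 0 − 2 + 1 = -1
Sum = 0 + 1 + 0 − 1 = 0.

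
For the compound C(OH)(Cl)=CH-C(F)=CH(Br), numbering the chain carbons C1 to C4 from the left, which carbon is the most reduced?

C2

Bonds to more-electronegative neighbours contribute +1 each, bonds to H or metals contribute −1 each, and C–C bonds contribute 0. Tallying each carbon:
C1: 2C, 1O, 1Cl → 0 + 1 + 1 = +2
C2: 3C, 1H → 0 − 1 = -1
C3: 3C, 1F → 0 + 1 = +1
C4: 2C, 1H, 1Br → 0 − 1 + 1 = 0
The most reduced carbon is C2 at -1.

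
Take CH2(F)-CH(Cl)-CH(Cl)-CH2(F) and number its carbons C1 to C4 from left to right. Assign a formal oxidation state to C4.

-1

C4 has one bond to C (0), one bond to F (+1), one bond to H (-1), one bond to H (-1).
Oxidation state = 0 + 1 − 1 − 1 = -1.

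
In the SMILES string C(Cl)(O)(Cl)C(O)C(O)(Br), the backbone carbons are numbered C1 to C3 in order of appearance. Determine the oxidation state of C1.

Each bond to a more electronegative atom (O, N, halogen) counts +1, each bond to a less electronegative atom (H, metal, B, Si) counts −1, and each C–C bond counts 0.
C1 has one bond to C (0), one bond to Cl (+1), one bond to O (+1), one bond to Cl (+1).
Oxidation state = 0 + 1 + 1 + 1 = +3.

+3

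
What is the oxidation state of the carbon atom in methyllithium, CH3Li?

Assign +1 per bond to O/N/halogen, −1 per bond to H or an electropositive element, and 0 per bond to carbon.
The carbon has one bond to H (-1), one bond to H (-1), one bond to H (-1), one bond to Li (-1).
Oxidation state = -1 − 1 − 1 − 1 = -4.

-4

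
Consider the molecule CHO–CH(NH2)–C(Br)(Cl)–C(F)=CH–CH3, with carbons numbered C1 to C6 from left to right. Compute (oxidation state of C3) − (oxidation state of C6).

C3: 2C, 1Cl, 1Br → 0 + 1 + 1 = +2
C6: 1C, 3H → 0 − 3 = -3
Difference: +2 − (-3) = +5.

+5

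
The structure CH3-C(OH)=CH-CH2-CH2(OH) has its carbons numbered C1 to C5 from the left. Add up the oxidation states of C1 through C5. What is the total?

-6

Tallying each carbon's bonds:
C1: 1C, 3H → 0 − 3 = -3
C2: 3C, 1O → 0 + 1 = +1
C3: 3C, 1H → 0 − 1 = -1
C4: 2C, 2H → 0 − 2 = -2
C5: 1C, 2H, 1O → 0 − 2 + 1 = -1
Sum = -3 + 1 − 1 − 2 − 1 = -6.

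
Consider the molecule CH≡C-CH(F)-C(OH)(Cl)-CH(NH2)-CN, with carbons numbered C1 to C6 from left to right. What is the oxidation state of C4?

Assign +1 per bond to O/N/halogen, −1 per bond to H or an electropositive element, and 0 per bond to carbon.
C4 has one bond to C (0), one bond to C (0), one bond to O (+1), one bond to Cl (+1).
Oxidation state = 0 + 0 + 1 + 1 = +2.

+2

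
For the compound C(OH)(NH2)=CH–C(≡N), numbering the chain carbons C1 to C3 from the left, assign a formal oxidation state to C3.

Each bond to a more electronegative atom (O, N, halogen) counts +1, each bond to a less electronegative atom (H, metal, B, Si) counts −1, and each C–C bond counts 0.
C3 has one bond to C (0), a triple bond to N (3×+1 = +3).
Oxidation state = 0 + 3 = +3.

+3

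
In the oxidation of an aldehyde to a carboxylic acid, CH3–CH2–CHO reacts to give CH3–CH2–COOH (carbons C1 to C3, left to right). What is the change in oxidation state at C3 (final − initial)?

Before: C3 has 1 bond to C, 1 bond to H, 2 bonds to O → oxidation state +1.
After: C3 has 1 bond to C, 3 bonds to O → oxidation state +3.
Δ = +3 − (+1) = +2, so this is an oxidation at C3.

+2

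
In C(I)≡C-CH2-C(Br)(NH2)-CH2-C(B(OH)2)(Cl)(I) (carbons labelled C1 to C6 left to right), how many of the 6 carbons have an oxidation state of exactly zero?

1

Assign +1 per bond to O/N/halogen, −1 per bond to H or an electropositive element, and 0 per bond to carbon. Tallying each carbon:
C1: 3C, 1I → 0 + 1 = +1
C2: 4C → 0 = 0
C3: 2C, 2H → 0 − 2 = -2
C4: 2C, 1N, 1Br → 0 + 1 + 1 = +2
C5: 2C, 2H → 0 − 2 = -2
C6: 1C, 1Cl, 1I, 1B → 0 + 1 + 1 − 1 = +1
1 carbon (C2) meets the condition.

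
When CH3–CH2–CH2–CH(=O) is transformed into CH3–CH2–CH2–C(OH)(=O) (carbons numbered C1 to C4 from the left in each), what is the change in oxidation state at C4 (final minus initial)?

Before: C4 has 1 bond to C, 1 bond to H, 2 bonds to O → oxidation state +1.
After: C4 has 1 bond to C, 3 bonds to O → oxidation state +3.
Δ = +3 − (+1) = +2, so this is an oxidation at C4.

+2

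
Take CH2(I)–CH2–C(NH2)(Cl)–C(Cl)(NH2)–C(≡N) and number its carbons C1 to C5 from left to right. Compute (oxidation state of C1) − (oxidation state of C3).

-3

C1: 1C, 2H, 1I → 0 − 2 + 1 = -1
C3: 2C, 1N, 1Cl → 0 + 1 + 1 = +2
Difference: -1 − (+2) = -3.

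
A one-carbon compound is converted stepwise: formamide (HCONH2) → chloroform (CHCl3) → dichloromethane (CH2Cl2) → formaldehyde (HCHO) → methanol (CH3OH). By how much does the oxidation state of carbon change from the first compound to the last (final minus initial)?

Carbon oxidation states along the series — formamide: +2, chloroform: +2, dichloromethane: 0, formaldehyde: 0, methanol: -2.
Net change = -2 − (+2) = -4.

-4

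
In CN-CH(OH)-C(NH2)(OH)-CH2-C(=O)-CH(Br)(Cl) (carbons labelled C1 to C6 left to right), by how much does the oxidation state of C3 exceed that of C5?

C3: 2C, 1O, 1N → 0 + 1 + 1 = +2
C5: 2C, 2O → 0 + 2 = +2
Difference: +2 − (+2) = 0.

0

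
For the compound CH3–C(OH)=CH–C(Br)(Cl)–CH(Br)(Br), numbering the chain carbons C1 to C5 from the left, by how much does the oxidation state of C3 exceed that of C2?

-2

C3: 3C, 1H → 0 − 1 = -1
C2: 3C, 1O → 0 + 1 = +1
Difference: -1 − (+1) = -2.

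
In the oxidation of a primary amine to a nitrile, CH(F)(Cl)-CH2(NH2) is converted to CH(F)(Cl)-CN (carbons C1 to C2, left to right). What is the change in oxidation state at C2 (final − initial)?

Before: C2 has 1 bond to C, 2 bonds to H, 1 bond to N → oxidation state -1.
After: C2 has 1 bond to C, 3 bonds to N → oxidation state +3.
Δ = +3 − (-1) = +4, so this is an oxidation at C2.

+4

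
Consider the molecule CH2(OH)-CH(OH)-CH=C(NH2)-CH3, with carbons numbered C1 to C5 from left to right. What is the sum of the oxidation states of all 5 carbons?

-4

Tallying each carbon's bonds:
C1: 1C, 2H, 1O → 0 − 2 + 1 = -1
C2: 2C, 1H, 1O → 0 − 1 + 1 = 0
C3: 3C, 1H → 0 − 1 = -1
C4: 3C, 1N → 0 + 1 = +1
C5: 1C, 3H → 0 − 3 = -3
Sum = -1 + 0 − 1 + 1 − 3 = -4.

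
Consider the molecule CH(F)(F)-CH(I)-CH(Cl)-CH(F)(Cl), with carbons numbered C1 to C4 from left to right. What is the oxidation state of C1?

+1

C1 has one bond to C (0), one bond to H (-1), one bond to F (+1), one bond to F (+1).
Oxidation state = 0 − 1 + 1 + 1 = +1.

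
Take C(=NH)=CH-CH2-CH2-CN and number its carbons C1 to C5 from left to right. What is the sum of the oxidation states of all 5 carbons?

0

Tallying each carbon's bonds:
C1: 2C, 2N → 0 + 2 = +2
C2: 3C, 1H → 0 − 1 = -1
C3: 2C, 2H → 0 − 2 = -2
C4: 2C, 2H → 0 − 2 = -2
C5: 1C, 3N → 0 + 3 = +3
Sum = +2 − 1 − 2 − 2 + 3 = 0.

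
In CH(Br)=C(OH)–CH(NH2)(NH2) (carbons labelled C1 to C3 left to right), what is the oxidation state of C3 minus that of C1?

+1

C3: 1C, 1H, 2N → 0 − 1 + 2 = +1
C1: 2C, 1H, 1Br → 0 − 1 + 1 = 0
Difference: +1 − (0) = +1.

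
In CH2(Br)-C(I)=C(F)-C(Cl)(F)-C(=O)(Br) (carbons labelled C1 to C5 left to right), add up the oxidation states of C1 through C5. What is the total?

+6

Tallying each carbon's bonds:
C1: 1C, 2H, 1Br → 0 − 2 + 1 = -1
C2: 3C, 1I → 0 + 1 = +1
C3: 3C, 1F → 0 + 1 = +1
C4: 2C, 1F, 1Cl → 0 + 1 + 1 = +2
C5: 1C, 2O, 1Br → 0 + 2 + 1 = +3
Sum = -1 + 1 + 1 + 2 + 3 = +6.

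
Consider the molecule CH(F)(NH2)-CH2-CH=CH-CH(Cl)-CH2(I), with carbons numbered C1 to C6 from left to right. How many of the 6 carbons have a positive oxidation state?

1

Each bond to a more electronegative atom (O, N, halogen) counts +1, each bond to a less electronegative atom (H, metal, B, Si) counts −1, and each C–C bond counts 0. Tallying each carbon:
C1: 1C, 1H, 1N, 1F → 0 − 1 + 1 + 1 = +1
C2: 2C, 2H → 0 − 2 = -2
C3: 3C, 1H → 0 − 1 = -1
C4: 3C, 1H → 0 − 1 = -1
C5: 2C, 1H, 1Cl → 0 − 1 + 1 = 0
C6: 1C, 2H, 1I → 0 − 2 + 1 = -1
1 carbon (C1) meets the condition.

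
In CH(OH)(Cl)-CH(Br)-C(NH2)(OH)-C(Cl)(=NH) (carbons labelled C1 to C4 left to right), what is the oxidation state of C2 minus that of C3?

C2: 2C, 1H, 1Br → 0 − 1 + 1 = 0
C3: 2C, 1O, 1N → 0 + 1 + 1 = +2
Difference: 0 − (+2) = -2.

-2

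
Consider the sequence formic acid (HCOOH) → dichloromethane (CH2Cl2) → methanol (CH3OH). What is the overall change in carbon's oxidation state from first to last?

Carbon oxidation states along the series — formic acid: +2, dichloromethane: 0, methanol: -2.
Net change = -2 − (+2) = -4.

-4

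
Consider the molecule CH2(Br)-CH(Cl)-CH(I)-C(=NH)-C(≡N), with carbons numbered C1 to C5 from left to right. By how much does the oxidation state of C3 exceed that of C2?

0

C3: 2C, 1H, 1I → 0 − 1 + 1 = 0
C2: 2C, 1H, 1Cl → 0 − 1 + 1 = 0
Difference: 0 − (0) = 0.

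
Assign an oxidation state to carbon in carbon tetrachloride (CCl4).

The carbon has one bond to Cl (+1), one bond to Cl (+1), one bond to Cl (+1), one bond to Cl (+1).
Oxidation state = +1 + 1 + 1 + 1 = +4.

+4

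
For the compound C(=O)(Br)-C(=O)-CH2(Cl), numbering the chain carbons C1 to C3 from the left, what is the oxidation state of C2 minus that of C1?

C2: 2C, 2O → 0 + 2 = +2
C1: 1C, 2O, 1Br → 0 + 2 + 1 = +3
Difference: +2 − (+3) = -1.

-1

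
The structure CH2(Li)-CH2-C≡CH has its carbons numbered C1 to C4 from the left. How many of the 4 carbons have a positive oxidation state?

Tallying each carbon's bonds:
C1: 1C, 2H, 1Li → 0 − 2 − 1 = -3
C2: 2C, 2H → 0 − 2 = -2
C3: 4C → 0 = 0
C4: 3C, 1H → 0 − 1 = -1
0 carbons meet the condition.

0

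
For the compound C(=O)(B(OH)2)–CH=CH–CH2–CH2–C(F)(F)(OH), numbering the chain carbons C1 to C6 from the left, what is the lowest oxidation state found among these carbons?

-2

Each bond to a more electronegative atom (O, N, halogen) counts +1, each bond to a less electronegative atom (H, metal, B, Si) counts −1, and each C–C bond counts 0. Tallying each carbon:
C1: 1C, 2O, 1B → 0 + 2 − 1 = +1
C2: 3C, 1H → 0 − 1 = -1
C3: 3C, 1H → 0 − 1 = -1
C4: 2C, 2H → 0 − 2 = -2
C5: 2C, 2H → 0 − 2 = -2
C6: 1C, 1O, 2F → 0 + 1 + 2 = +3
The lowest value is -2.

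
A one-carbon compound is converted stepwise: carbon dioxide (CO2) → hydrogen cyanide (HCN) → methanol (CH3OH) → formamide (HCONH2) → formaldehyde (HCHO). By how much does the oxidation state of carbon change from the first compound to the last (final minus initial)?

-4

Carbon oxidation states along the series — carbon dioxide: +4, hydrogen cyanide: +2, methanol: -2, formamide: +2, formaldehyde: 0.
Net change = 0 − (+4) = -4.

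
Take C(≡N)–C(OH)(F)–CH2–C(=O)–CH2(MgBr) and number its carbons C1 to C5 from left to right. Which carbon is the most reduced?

C5

Each bond to a more electronegative atom (O, N, halogen) counts +1, each bond to a less electronegative atom (H, metal, B, Si) counts −1, and each C–C bond counts 0. Tallying each carbon:
C1: 1C, 3N → 0 + 3 = +3
C2: 2C, 1O, 1F → 0 + 1 + 1 = +2
C3: 2C, 2H → 0 − 2 = -2
C4: 2C, 2O → 0 + 2 = +2
C5: 1C, 2H, 1Mg → 0 − 2 − 1 = -3
The most reduced carbon is C5 at -3.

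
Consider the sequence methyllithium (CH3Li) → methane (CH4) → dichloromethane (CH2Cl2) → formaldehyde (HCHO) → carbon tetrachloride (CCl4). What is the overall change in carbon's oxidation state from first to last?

+8

Carbon oxidation states along the series — methyllithium: -4, methane: -4, dichloromethane: 0, formaldehyde: 0, carbon tetrachloride: +4.
Net change = +4 − (-4) = +8.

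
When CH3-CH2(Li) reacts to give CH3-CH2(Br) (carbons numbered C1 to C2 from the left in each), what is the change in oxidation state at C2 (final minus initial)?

Before: C2 has 1 bond to C, 2 bonds to H, 1 bond to Li → oxidation state -3.
After: C2 has 1 bond to C, 2 bonds to H, 1 bond to Br → oxidation state -1.
Δ = -1 − (-3) = +2, so this is an oxidation at C2.

+2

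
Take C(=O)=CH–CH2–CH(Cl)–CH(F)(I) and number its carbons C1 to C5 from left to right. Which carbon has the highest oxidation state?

C1

Tallying each carbon's bonds:
C1: 2C, 2O → 0 + 2 = +2
C2: 3C, 1H → 0 − 1 = -1
C3: 2C, 2H → 0 − 2 = -2
C4: 2C, 1H, 1Cl → 0 − 1 + 1 = 0
C5: 1C, 1H, 1F, 1I → 0 − 1 + 1 + 1 = +1
The most oxidised carbon is C1 at +2.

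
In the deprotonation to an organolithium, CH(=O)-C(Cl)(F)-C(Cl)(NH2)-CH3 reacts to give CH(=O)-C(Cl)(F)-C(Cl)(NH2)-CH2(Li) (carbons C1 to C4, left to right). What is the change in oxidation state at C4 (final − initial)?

Before: C4 has 1 bond to C, 3 bonds to H → oxidation state -3.
After: C4 has 1 bond to C, 2 bonds to H, 1 bond to Li → oxidation state -3.
Δ = -3 − (-3) = 0, so no net redox change at C4.

0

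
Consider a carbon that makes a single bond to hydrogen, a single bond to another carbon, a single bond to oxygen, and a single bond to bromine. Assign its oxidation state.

The carbon has one bond to C (0), one bond to H (-1), one bond to O (+1), one bond to Br (+1).
Oxidation state = 0 − 1 + 1 + 1 = +1.

+1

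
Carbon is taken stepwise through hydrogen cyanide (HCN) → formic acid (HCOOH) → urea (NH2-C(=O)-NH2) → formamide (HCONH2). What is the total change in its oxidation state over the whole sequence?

Carbon oxidation states along the series — hydrogen cyanide: +2, formic acid: +2, urea: +4, formamide: +2.
Net change = +2 − (+2) = 0.

0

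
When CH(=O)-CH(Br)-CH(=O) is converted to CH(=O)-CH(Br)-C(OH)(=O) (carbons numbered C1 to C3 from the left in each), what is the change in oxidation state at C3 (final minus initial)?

Before: C3 has 1 bond to C, 1 bond to H, 2 bonds to O → oxidation state +1.
After: C3 has 1 bond to C, 3 bonds to O → oxidation state +3.
Δ = +3 − (+1) = +2, so this is an oxidation at C3.

+2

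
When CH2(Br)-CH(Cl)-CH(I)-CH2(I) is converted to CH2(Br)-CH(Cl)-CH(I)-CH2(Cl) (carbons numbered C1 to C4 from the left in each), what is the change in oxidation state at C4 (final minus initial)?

Before: C4 has 1 bond to C, 2 bonds to H, 1 bond to I → oxidation state -1.
After: C4 has 1 bond to C, 2 bonds to H, 1 bond to Cl → oxidation state -1.
Δ = -1 − (-1) = 0, so no net redox change at C4.

0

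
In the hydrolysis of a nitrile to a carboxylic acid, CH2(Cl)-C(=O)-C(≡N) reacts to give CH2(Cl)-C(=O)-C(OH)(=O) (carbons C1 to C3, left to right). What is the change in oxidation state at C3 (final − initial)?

0

Before: C3 has 1 bond to C, 3 bonds to N → oxidation state +3.
After: C3 has 1 bond to C, 3 bonds to O → oxidation state +3.
Δ = +3 − (+3) = 0, so no net redox change at C3.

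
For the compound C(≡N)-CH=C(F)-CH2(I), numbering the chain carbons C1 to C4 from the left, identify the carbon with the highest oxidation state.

C1

Bonds to more-electronegative neighbours contribute +1 each, bonds to H or metals contribute −1 each, and C–C bonds contribute 0. Tallying each carbon:
C1: 1C, 3N → 0 + 3 = +3
C2: 3C, 1H → 0 − 1 = -1
C3: 3C, 1F → 0 + 1 = +1
C4: 1C, 2H, 1I → 0 − 2 + 1 = -1
The most oxidised carbon is C1 at +3.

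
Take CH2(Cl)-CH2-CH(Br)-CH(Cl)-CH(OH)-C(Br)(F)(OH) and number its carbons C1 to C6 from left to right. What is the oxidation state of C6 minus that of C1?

+4

C6: 1C, 1O, 1F, 1Br → 0 + 1 + 1 + 1 = +3
C1: 1C, 2H, 1Cl → 0 − 2 + 1 = -1
Difference: +3 − (-1) = +4.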